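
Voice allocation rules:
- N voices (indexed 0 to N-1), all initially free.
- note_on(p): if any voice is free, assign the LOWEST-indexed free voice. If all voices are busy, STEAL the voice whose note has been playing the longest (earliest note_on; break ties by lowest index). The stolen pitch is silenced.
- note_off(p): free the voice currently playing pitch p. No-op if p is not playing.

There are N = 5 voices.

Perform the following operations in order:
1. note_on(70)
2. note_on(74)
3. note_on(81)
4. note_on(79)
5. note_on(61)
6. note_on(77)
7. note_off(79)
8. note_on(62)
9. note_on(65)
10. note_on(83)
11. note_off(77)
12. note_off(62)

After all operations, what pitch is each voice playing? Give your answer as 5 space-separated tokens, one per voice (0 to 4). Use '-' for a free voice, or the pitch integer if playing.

Op 1: note_on(70): voice 0 is free -> assigned | voices=[70 - - - -]
Op 2: note_on(74): voice 1 is free -> assigned | voices=[70 74 - - -]
Op 3: note_on(81): voice 2 is free -> assigned | voices=[70 74 81 - -]
Op 4: note_on(79): voice 3 is free -> assigned | voices=[70 74 81 79 -]
Op 5: note_on(61): voice 4 is free -> assigned | voices=[70 74 81 79 61]
Op 6: note_on(77): all voices busy, STEAL voice 0 (pitch 70, oldest) -> assign | voices=[77 74 81 79 61]
Op 7: note_off(79): free voice 3 | voices=[77 74 81 - 61]
Op 8: note_on(62): voice 3 is free -> assigned | voices=[77 74 81 62 61]
Op 9: note_on(65): all voices busy, STEAL voice 1 (pitch 74, oldest) -> assign | voices=[77 65 81 62 61]
Op 10: note_on(83): all voices busy, STEAL voice 2 (pitch 81, oldest) -> assign | voices=[77 65 83 62 61]
Op 11: note_off(77): free voice 0 | voices=[- 65 83 62 61]
Op 12: note_off(62): free voice 3 | voices=[- 65 83 - 61]

Answer: - 65 83 - 61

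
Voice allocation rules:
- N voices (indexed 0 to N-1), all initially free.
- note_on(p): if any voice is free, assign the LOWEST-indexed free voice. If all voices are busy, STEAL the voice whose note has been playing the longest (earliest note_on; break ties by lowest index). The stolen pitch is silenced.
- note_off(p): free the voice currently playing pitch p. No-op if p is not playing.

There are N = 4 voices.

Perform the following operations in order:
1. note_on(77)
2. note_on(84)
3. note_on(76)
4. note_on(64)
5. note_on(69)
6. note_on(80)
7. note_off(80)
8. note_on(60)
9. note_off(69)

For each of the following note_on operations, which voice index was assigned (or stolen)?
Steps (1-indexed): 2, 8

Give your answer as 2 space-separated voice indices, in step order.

Answer: 1 1

Derivation:
Op 1: note_on(77): voice 0 is free -> assigned | voices=[77 - - -]
Op 2: note_on(84): voice 1 is free -> assigned | voices=[77 84 - -]
Op 3: note_on(76): voice 2 is free -> assigned | voices=[77 84 76 -]
Op 4: note_on(64): voice 3 is free -> assigned | voices=[77 84 76 64]
Op 5: note_on(69): all voices busy, STEAL voice 0 (pitch 77, oldest) -> assign | voices=[69 84 76 64]
Op 6: note_on(80): all voices busy, STEAL voice 1 (pitch 84, oldest) -> assign | voices=[69 80 76 64]
Op 7: note_off(80): free voice 1 | voices=[69 - 76 64]
Op 8: note_on(60): voice 1 is free -> assigned | voices=[69 60 76 64]
Op 9: note_off(69): free voice 0 | voices=[- 60 76 64]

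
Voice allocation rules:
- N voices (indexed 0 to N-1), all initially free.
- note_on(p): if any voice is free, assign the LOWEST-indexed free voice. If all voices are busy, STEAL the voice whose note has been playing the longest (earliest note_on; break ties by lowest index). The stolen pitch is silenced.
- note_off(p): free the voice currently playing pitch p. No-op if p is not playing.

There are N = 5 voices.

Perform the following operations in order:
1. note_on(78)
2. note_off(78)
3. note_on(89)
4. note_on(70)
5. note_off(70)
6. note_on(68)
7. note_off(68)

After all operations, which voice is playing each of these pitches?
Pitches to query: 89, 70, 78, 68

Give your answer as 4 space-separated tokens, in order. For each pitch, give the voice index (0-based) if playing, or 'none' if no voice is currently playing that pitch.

Op 1: note_on(78): voice 0 is free -> assigned | voices=[78 - - - -]
Op 2: note_off(78): free voice 0 | voices=[- - - - -]
Op 3: note_on(89): voice 0 is free -> assigned | voices=[89 - - - -]
Op 4: note_on(70): voice 1 is free -> assigned | voices=[89 70 - - -]
Op 5: note_off(70): free voice 1 | voices=[89 - - - -]
Op 6: note_on(68): voice 1 is free -> assigned | voices=[89 68 - - -]
Op 7: note_off(68): free voice 1 | voices=[89 - - - -]

Answer: 0 none none none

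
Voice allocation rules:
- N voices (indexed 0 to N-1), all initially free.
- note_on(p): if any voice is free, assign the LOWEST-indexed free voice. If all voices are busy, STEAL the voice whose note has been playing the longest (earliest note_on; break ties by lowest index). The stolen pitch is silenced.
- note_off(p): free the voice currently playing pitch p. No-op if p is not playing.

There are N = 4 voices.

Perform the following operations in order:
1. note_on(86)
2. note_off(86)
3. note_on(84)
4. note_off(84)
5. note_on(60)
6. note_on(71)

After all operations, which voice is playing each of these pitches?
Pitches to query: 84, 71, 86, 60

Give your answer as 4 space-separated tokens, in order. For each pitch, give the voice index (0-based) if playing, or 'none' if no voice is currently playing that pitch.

Answer: none 1 none 0

Derivation:
Op 1: note_on(86): voice 0 is free -> assigned | voices=[86 - - -]
Op 2: note_off(86): free voice 0 | voices=[- - - -]
Op 3: note_on(84): voice 0 is free -> assigned | voices=[84 - - -]
Op 4: note_off(84): free voice 0 | voices=[- - - -]
Op 5: note_on(60): voice 0 is free -> assigned | voices=[60 - - -]
Op 6: note_on(71): voice 1 is free -> assigned | voices=[60 71 - -]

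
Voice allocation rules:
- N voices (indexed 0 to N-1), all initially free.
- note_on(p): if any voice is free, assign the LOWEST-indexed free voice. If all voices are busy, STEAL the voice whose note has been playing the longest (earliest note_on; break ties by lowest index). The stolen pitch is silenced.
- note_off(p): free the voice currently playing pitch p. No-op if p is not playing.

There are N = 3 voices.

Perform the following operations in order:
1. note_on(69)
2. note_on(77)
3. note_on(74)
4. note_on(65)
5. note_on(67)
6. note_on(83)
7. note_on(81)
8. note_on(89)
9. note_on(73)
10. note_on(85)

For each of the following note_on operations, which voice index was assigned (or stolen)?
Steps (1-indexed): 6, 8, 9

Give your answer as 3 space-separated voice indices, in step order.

Op 1: note_on(69): voice 0 is free -> assigned | voices=[69 - -]
Op 2: note_on(77): voice 1 is free -> assigned | voices=[69 77 -]
Op 3: note_on(74): voice 2 is free -> assigned | voices=[69 77 74]
Op 4: note_on(65): all voices busy, STEAL voice 0 (pitch 69, oldest) -> assign | voices=[65 77 74]
Op 5: note_on(67): all voices busy, STEAL voice 1 (pitch 77, oldest) -> assign | voices=[65 67 74]
Op 6: note_on(83): all voices busy, STEAL voice 2 (pitch 74, oldest) -> assign | voices=[65 67 83]
Op 7: note_on(81): all voices busy, STEAL voice 0 (pitch 65, oldest) -> assign | voices=[81 67 83]
Op 8: note_on(89): all voices busy, STEAL voice 1 (pitch 67, oldest) -> assign | voices=[81 89 83]
Op 9: note_on(73): all voices busy, STEAL voice 2 (pitch 83, oldest) -> assign | voices=[81 89 73]
Op 10: note_on(85): all voices busy, STEAL voice 0 (pitch 81, oldest) -> assign | voices=[85 89 73]

Answer: 2 1 2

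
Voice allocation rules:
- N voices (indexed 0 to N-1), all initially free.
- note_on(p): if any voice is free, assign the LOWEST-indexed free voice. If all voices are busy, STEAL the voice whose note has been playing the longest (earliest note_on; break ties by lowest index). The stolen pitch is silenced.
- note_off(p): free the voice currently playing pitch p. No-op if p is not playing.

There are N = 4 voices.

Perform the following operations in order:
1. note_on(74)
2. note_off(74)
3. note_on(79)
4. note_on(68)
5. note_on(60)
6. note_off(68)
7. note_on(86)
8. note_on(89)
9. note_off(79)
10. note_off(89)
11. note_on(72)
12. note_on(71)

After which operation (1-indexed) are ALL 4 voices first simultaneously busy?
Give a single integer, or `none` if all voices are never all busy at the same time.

Answer: 8

Derivation:
Op 1: note_on(74): voice 0 is free -> assigned | voices=[74 - - -]
Op 2: note_off(74): free voice 0 | voices=[- - - -]
Op 3: note_on(79): voice 0 is free -> assigned | voices=[79 - - -]
Op 4: note_on(68): voice 1 is free -> assigned | voices=[79 68 - -]
Op 5: note_on(60): voice 2 is free -> assigned | voices=[79 68 60 -]
Op 6: note_off(68): free voice 1 | voices=[79 - 60 -]
Op 7: note_on(86): voice 1 is free -> assigned | voices=[79 86 60 -]
Op 8: note_on(89): voice 3 is free -> assigned | voices=[79 86 60 89]
Op 9: note_off(79): free voice 0 | voices=[- 86 60 89]
Op 10: note_off(89): free voice 3 | voices=[- 86 60 -]
Op 11: note_on(72): voice 0 is free -> assigned | voices=[72 86 60 -]
Op 12: note_on(71): voice 3 is free -> assigned | voices=[72 86 60 71]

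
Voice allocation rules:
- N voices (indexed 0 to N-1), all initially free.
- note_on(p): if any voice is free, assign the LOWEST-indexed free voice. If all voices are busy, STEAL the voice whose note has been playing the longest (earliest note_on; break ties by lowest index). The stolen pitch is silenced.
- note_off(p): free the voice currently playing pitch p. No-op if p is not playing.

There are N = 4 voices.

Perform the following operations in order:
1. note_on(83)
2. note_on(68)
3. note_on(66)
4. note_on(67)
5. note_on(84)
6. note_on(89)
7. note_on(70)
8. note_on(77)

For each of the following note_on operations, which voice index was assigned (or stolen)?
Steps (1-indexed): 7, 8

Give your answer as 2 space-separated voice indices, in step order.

Op 1: note_on(83): voice 0 is free -> assigned | voices=[83 - - -]
Op 2: note_on(68): voice 1 is free -> assigned | voices=[83 68 - -]
Op 3: note_on(66): voice 2 is free -> assigned | voices=[83 68 66 -]
Op 4: note_on(67): voice 3 is free -> assigned | voices=[83 68 66 67]
Op 5: note_on(84): all voices busy, STEAL voice 0 (pitch 83, oldest) -> assign | voices=[84 68 66 67]
Op 6: note_on(89): all voices busy, STEAL voice 1 (pitch 68, oldest) -> assign | voices=[84 89 66 67]
Op 7: note_on(70): all voices busy, STEAL voice 2 (pitch 66, oldest) -> assign | voices=[84 89 70 67]
Op 8: note_on(77): all voices busy, STEAL voice 3 (pitch 67, oldest) -> assign | voices=[84 89 70 77]

Answer: 2 3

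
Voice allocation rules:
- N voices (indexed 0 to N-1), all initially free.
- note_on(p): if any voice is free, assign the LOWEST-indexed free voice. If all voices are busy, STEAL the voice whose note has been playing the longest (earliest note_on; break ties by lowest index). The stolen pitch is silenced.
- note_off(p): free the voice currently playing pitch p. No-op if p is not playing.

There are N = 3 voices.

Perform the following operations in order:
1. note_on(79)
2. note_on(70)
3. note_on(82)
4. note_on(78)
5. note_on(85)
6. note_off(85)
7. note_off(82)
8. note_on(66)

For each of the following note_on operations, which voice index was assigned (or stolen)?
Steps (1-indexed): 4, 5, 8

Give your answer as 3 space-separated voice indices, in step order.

Op 1: note_on(79): voice 0 is free -> assigned | voices=[79 - -]
Op 2: note_on(70): voice 1 is free -> assigned | voices=[79 70 -]
Op 3: note_on(82): voice 2 is free -> assigned | voices=[79 70 82]
Op 4: note_on(78): all voices busy, STEAL voice 0 (pitch 79, oldest) -> assign | voices=[78 70 82]
Op 5: note_on(85): all voices busy, STEAL voice 1 (pitch 70, oldest) -> assign | voices=[78 85 82]
Op 6: note_off(85): free voice 1 | voices=[78 - 82]
Op 7: note_off(82): free voice 2 | voices=[78 - -]
Op 8: note_on(66): voice 1 is free -> assigned | voices=[78 66 -]

Answer: 0 1 1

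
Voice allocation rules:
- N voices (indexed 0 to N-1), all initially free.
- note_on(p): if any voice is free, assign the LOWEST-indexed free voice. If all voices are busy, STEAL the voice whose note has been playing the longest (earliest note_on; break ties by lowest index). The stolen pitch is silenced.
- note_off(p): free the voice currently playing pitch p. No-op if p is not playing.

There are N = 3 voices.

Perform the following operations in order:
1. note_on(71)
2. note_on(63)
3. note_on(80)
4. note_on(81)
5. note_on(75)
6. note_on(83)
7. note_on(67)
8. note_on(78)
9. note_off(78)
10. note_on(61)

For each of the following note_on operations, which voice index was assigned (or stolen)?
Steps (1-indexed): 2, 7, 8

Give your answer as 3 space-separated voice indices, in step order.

Op 1: note_on(71): voice 0 is free -> assigned | voices=[71 - -]
Op 2: note_on(63): voice 1 is free -> assigned | voices=[71 63 -]
Op 3: note_on(80): voice 2 is free -> assigned | voices=[71 63 80]
Op 4: note_on(81): all voices busy, STEAL voice 0 (pitch 71, oldest) -> assign | voices=[81 63 80]
Op 5: note_on(75): all voices busy, STEAL voice 1 (pitch 63, oldest) -> assign | voices=[81 75 80]
Op 6: note_on(83): all voices busy, STEAL voice 2 (pitch 80, oldest) -> assign | voices=[81 75 83]
Op 7: note_on(67): all voices busy, STEAL voice 0 (pitch 81, oldest) -> assign | voices=[67 75 83]
Op 8: note_on(78): all voices busy, STEAL voice 1 (pitch 75, oldest) -> assign | voices=[67 78 83]
Op 9: note_off(78): free voice 1 | voices=[67 - 83]
Op 10: note_on(61): voice 1 is free -> assigned | voices=[67 61 83]

Answer: 1 0 1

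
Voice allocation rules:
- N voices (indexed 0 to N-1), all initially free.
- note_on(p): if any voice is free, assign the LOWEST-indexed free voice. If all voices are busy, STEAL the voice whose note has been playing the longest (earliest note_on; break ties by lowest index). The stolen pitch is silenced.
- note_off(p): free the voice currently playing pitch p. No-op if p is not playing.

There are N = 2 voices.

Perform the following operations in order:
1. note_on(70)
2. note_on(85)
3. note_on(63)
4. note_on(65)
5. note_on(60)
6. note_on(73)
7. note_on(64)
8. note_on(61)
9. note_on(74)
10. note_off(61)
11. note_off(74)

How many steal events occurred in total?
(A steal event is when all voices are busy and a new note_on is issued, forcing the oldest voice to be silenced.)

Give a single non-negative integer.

Op 1: note_on(70): voice 0 is free -> assigned | voices=[70 -]
Op 2: note_on(85): voice 1 is free -> assigned | voices=[70 85]
Op 3: note_on(63): all voices busy, STEAL voice 0 (pitch 70, oldest) -> assign | voices=[63 85]
Op 4: note_on(65): all voices busy, STEAL voice 1 (pitch 85, oldest) -> assign | voices=[63 65]
Op 5: note_on(60): all voices busy, STEAL voice 0 (pitch 63, oldest) -> assign | voices=[60 65]
Op 6: note_on(73): all voices busy, STEAL voice 1 (pitch 65, oldest) -> assign | voices=[60 73]
Op 7: note_on(64): all voices busy, STEAL voice 0 (pitch 60, oldest) -> assign | voices=[64 73]
Op 8: note_on(61): all voices busy, STEAL voice 1 (pitch 73, oldest) -> assign | voices=[64 61]
Op 9: note_on(74): all voices busy, STEAL voice 0 (pitch 64, oldest) -> assign | voices=[74 61]
Op 10: note_off(61): free voice 1 | voices=[74 -]
Op 11: note_off(74): free voice 0 | voices=[- -]

Answer: 7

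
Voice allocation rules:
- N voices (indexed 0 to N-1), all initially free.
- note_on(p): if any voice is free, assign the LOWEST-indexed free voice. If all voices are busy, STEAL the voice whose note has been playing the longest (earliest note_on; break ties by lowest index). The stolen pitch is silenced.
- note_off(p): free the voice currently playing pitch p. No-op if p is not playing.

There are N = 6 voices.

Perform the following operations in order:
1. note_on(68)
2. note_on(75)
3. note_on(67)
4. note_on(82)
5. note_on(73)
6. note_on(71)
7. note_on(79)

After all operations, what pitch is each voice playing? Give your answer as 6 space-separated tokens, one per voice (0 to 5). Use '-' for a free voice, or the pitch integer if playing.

Op 1: note_on(68): voice 0 is free -> assigned | voices=[68 - - - - -]
Op 2: note_on(75): voice 1 is free -> assigned | voices=[68 75 - - - -]
Op 3: note_on(67): voice 2 is free -> assigned | voices=[68 75 67 - - -]
Op 4: note_on(82): voice 3 is free -> assigned | voices=[68 75 67 82 - -]
Op 5: note_on(73): voice 4 is free -> assigned | voices=[68 75 67 82 73 -]
Op 6: note_on(71): voice 5 is free -> assigned | voices=[68 75 67 82 73 71]
Op 7: note_on(79): all voices busy, STEAL voice 0 (pitch 68, oldest) -> assign | voices=[79 75 67 82 73 71]

Answer: 79 75 67 82 73 71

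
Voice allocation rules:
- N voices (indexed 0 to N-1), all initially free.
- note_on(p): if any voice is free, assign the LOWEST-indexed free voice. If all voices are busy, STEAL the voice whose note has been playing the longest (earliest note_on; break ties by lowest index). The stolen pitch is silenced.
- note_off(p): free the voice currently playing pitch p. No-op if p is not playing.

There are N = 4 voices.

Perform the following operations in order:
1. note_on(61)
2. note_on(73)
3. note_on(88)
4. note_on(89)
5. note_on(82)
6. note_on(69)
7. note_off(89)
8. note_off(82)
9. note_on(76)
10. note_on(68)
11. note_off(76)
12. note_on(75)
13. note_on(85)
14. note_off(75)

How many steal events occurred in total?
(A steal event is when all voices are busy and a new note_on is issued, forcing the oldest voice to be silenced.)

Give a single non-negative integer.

Op 1: note_on(61): voice 0 is free -> assigned | voices=[61 - - -]
Op 2: note_on(73): voice 1 is free -> assigned | voices=[61 73 - -]
Op 3: note_on(88): voice 2 is free -> assigned | voices=[61 73 88 -]
Op 4: note_on(89): voice 3 is free -> assigned | voices=[61 73 88 89]
Op 5: note_on(82): all voices busy, STEAL voice 0 (pitch 61, oldest) -> assign | voices=[82 73 88 89]
Op 6: note_on(69): all voices busy, STEAL voice 1 (pitch 73, oldest) -> assign | voices=[82 69 88 89]
Op 7: note_off(89): free voice 3 | voices=[82 69 88 -]
Op 8: note_off(82): free voice 0 | voices=[- 69 88 -]
Op 9: note_on(76): voice 0 is free -> assigned | voices=[76 69 88 -]
Op 10: note_on(68): voice 3 is free -> assigned | voices=[76 69 88 68]
Op 11: note_off(76): free voice 0 | voices=[- 69 88 68]
Op 12: note_on(75): voice 0 is free -> assigned | voices=[75 69 88 68]
Op 13: note_on(85): all voices busy, STEAL voice 2 (pitch 88, oldest) -> assign | voices=[75 69 85 68]
Op 14: note_off(75): free voice 0 | voices=[- 69 85 68]

Answer: 3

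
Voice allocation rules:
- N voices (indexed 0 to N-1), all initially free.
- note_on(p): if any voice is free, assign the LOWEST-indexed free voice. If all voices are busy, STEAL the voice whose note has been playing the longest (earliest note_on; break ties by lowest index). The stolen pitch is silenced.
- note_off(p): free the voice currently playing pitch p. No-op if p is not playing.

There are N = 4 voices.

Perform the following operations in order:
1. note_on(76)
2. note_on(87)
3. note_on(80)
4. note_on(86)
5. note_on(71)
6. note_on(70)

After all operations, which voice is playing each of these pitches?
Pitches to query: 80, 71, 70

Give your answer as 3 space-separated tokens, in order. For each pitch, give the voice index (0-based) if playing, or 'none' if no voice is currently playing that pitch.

Op 1: note_on(76): voice 0 is free -> assigned | voices=[76 - - -]
Op 2: note_on(87): voice 1 is free -> assigned | voices=[76 87 - -]
Op 3: note_on(80): voice 2 is free -> assigned | voices=[76 87 80 -]
Op 4: note_on(86): voice 3 is free -> assigned | voices=[76 87 80 86]
Op 5: note_on(71): all voices busy, STEAL voice 0 (pitch 76, oldest) -> assign | voices=[71 87 80 86]
Op 6: note_on(70): all voices busy, STEAL voice 1 (pitch 87, oldest) -> assign | voices=[71 70 80 86]

Answer: 2 0 1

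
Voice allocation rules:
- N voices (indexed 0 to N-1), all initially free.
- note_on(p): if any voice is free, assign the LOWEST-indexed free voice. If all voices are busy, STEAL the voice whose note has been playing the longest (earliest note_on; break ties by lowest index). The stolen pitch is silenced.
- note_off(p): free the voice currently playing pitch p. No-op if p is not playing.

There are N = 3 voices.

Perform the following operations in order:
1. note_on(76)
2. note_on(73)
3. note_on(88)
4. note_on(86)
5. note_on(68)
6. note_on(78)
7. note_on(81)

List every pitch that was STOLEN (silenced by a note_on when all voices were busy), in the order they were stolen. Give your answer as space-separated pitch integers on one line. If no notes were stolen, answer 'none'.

Op 1: note_on(76): voice 0 is free -> assigned | voices=[76 - -]
Op 2: note_on(73): voice 1 is free -> assigned | voices=[76 73 -]
Op 3: note_on(88): voice 2 is free -> assigned | voices=[76 73 88]
Op 4: note_on(86): all voices busy, STEAL voice 0 (pitch 76, oldest) -> assign | voices=[86 73 88]
Op 5: note_on(68): all voices busy, STEAL voice 1 (pitch 73, oldest) -> assign | voices=[86 68 88]
Op 6: note_on(78): all voices busy, STEAL voice 2 (pitch 88, oldest) -> assign | voices=[86 68 78]
Op 7: note_on(81): all voices busy, STEAL voice 0 (pitch 86, oldest) -> assign | voices=[81 68 78]

Answer: 76 73 88 86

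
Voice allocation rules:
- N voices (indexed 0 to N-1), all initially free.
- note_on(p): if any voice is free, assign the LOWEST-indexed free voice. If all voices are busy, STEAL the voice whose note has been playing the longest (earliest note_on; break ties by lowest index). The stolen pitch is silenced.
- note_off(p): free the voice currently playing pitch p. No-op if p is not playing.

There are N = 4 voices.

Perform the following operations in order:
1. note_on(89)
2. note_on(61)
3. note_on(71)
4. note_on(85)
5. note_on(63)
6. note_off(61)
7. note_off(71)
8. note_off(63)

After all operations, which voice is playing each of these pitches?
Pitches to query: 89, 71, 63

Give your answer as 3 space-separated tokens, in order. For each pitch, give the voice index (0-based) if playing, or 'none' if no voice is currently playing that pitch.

Op 1: note_on(89): voice 0 is free -> assigned | voices=[89 - - -]
Op 2: note_on(61): voice 1 is free -> assigned | voices=[89 61 - -]
Op 3: note_on(71): voice 2 is free -> assigned | voices=[89 61 71 -]
Op 4: note_on(85): voice 3 is free -> assigned | voices=[89 61 71 85]
Op 5: note_on(63): all voices busy, STEAL voice 0 (pitch 89, oldest) -> assign | voices=[63 61 71 85]
Op 6: note_off(61): free voice 1 | voices=[63 - 71 85]
Op 7: note_off(71): free voice 2 | voices=[63 - - 85]
Op 8: note_off(63): free voice 0 | voices=[- - - 85]

Answer: none none none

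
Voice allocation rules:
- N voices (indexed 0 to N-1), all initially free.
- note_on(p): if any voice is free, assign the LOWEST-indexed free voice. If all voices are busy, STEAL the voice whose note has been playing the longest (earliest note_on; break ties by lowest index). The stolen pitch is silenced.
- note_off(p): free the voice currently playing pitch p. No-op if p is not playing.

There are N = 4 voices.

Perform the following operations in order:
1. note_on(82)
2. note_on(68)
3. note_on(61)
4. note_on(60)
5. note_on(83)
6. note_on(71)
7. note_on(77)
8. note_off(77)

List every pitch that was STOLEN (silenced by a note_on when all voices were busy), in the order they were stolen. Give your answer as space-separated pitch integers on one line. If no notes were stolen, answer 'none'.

Answer: 82 68 61

Derivation:
Op 1: note_on(82): voice 0 is free -> assigned | voices=[82 - - -]
Op 2: note_on(68): voice 1 is free -> assigned | voices=[82 68 - -]
Op 3: note_on(61): voice 2 is free -> assigned | voices=[82 68 61 -]
Op 4: note_on(60): voice 3 is free -> assigned | voices=[82 68 61 60]
Op 5: note_on(83): all voices busy, STEAL voice 0 (pitch 82, oldest) -> assign | voices=[83 68 61 60]
Op 6: note_on(71): all voices busy, STEAL voice 1 (pitch 68, oldest) -> assign | voices=[83 71 61 60]
Op 7: note_on(77): all voices busy, STEAL voice 2 (pitch 61, oldest) -> assign | voices=[83 71 77 60]
Op 8: note_off(77): free voice 2 | voices=[83 71 - 60]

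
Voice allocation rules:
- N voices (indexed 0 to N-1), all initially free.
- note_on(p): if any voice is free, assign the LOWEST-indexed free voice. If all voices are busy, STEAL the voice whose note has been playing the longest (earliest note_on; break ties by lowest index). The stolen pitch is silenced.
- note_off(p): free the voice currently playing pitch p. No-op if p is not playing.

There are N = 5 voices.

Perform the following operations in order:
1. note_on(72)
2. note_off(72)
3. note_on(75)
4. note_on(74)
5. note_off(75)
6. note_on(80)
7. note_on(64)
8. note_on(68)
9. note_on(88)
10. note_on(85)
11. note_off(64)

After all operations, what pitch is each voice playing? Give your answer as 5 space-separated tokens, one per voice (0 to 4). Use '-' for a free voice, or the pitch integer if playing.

Answer: 80 85 - 68 88

Derivation:
Op 1: note_on(72): voice 0 is free -> assigned | voices=[72 - - - -]
Op 2: note_off(72): free voice 0 | voices=[- - - - -]
Op 3: note_on(75): voice 0 is free -> assigned | voices=[75 - - - -]
Op 4: note_on(74): voice 1 is free -> assigned | voices=[75 74 - - -]
Op 5: note_off(75): free voice 0 | voices=[- 74 - - -]
Op 6: note_on(80): voice 0 is free -> assigned | voices=[80 74 - - -]
Op 7: note_on(64): voice 2 is free -> assigned | voices=[80 74 64 - -]
Op 8: note_on(68): voice 3 is free -> assigned | voices=[80 74 64 68 -]
Op 9: note_on(88): voice 4 is free -> assigned | voices=[80 74 64 68 88]
Op 10: note_on(85): all voices busy, STEAL voice 1 (pitch 74, oldest) -> assign | voices=[80 85 64 68 88]
Op 11: note_off(64): free voice 2 | voices=[80 85 - 68 88]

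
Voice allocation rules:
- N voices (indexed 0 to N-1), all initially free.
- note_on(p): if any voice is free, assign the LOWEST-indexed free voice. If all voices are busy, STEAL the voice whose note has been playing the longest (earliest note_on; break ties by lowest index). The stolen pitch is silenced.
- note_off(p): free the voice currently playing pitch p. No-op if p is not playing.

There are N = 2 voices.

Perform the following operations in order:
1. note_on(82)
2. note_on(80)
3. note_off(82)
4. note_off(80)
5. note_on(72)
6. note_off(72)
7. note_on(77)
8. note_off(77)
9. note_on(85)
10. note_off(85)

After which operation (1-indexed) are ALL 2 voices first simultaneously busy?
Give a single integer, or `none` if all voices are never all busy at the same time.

Answer: 2

Derivation:
Op 1: note_on(82): voice 0 is free -> assigned | voices=[82 -]
Op 2: note_on(80): voice 1 is free -> assigned | voices=[82 80]
Op 3: note_off(82): free voice 0 | voices=[- 80]
Op 4: note_off(80): free voice 1 | voices=[- -]
Op 5: note_on(72): voice 0 is free -> assigned | voices=[72 -]
Op 6: note_off(72): free voice 0 | voices=[- -]
Op 7: note_on(77): voice 0 is free -> assigned | voices=[77 -]
Op 8: note_off(77): free voice 0 | voices=[- -]
Op 9: note_on(85): voice 0 is free -> assigned | voices=[85 -]
Op 10: note_off(85): free voice 0 | voices=[- -]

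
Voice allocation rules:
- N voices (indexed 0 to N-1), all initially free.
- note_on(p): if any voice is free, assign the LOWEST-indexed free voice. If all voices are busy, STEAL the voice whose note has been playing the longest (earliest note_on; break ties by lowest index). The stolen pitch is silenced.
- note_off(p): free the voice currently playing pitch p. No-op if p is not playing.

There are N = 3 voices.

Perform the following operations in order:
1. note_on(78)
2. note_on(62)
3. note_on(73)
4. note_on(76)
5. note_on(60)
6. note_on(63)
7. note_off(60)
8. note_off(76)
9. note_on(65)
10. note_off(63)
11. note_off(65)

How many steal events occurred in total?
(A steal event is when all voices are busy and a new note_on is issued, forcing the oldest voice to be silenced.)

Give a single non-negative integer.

Answer: 3

Derivation:
Op 1: note_on(78): voice 0 is free -> assigned | voices=[78 - -]
Op 2: note_on(62): voice 1 is free -> assigned | voices=[78 62 -]
Op 3: note_on(73): voice 2 is free -> assigned | voices=[78 62 73]
Op 4: note_on(76): all voices busy, STEAL voice 0 (pitch 78, oldest) -> assign | voices=[76 62 73]
Op 5: note_on(60): all voices busy, STEAL voice 1 (pitch 62, oldest) -> assign | voices=[76 60 73]
Op 6: note_on(63): all voices busy, STEAL voice 2 (pitch 73, oldest) -> assign | voices=[76 60 63]
Op 7: note_off(60): free voice 1 | voices=[76 - 63]
Op 8: note_off(76): free voice 0 | voices=[- - 63]
Op 9: note_on(65): voice 0 is free -> assigned | voices=[65 - 63]
Op 10: note_off(63): free voice 2 | voices=[65 - -]
Op 11: note_off(65): free voice 0 | voices=[- - -]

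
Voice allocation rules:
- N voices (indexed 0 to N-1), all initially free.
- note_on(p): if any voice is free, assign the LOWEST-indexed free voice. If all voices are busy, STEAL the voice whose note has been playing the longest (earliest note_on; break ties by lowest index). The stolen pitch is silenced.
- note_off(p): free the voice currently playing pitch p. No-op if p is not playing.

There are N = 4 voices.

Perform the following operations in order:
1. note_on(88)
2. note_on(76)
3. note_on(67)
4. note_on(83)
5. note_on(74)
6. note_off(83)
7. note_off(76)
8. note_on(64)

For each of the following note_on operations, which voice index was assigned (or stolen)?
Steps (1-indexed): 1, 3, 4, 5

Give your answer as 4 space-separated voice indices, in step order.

Answer: 0 2 3 0

Derivation:
Op 1: note_on(88): voice 0 is free -> assigned | voices=[88 - - -]
Op 2: note_on(76): voice 1 is free -> assigned | voices=[88 76 - -]
Op 3: note_on(67): voice 2 is free -> assigned | voices=[88 76 67 -]
Op 4: note_on(83): voice 3 is free -> assigned | voices=[88 76 67 83]
Op 5: note_on(74): all voices busy, STEAL voice 0 (pitch 88, oldest) -> assign | voices=[74 76 67 83]
Op 6: note_off(83): free voice 3 | voices=[74 76 67 -]
Op 7: note_off(76): free voice 1 | voices=[74 - 67 -]
Op 8: note_on(64): voice 1 is free -> assigned | voices=[74 64 67 -]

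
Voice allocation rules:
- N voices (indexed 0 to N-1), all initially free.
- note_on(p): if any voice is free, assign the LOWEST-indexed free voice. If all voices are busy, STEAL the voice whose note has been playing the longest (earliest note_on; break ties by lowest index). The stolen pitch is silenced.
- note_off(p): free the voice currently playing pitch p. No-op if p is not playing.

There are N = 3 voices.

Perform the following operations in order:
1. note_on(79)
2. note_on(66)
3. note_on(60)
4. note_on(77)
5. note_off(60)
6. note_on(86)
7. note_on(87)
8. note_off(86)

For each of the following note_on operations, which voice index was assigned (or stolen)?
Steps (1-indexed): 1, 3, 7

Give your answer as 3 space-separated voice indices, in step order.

Answer: 0 2 1

Derivation:
Op 1: note_on(79): voice 0 is free -> assigned | voices=[79 - -]
Op 2: note_on(66): voice 1 is free -> assigned | voices=[79 66 -]
Op 3: note_on(60): voice 2 is free -> assigned | voices=[79 66 60]
Op 4: note_on(77): all voices busy, STEAL voice 0 (pitch 79, oldest) -> assign | voices=[77 66 60]
Op 5: note_off(60): free voice 2 | voices=[77 66 -]
Op 6: note_on(86): voice 2 is free -> assigned | voices=[77 66 86]
Op 7: note_on(87): all voices busy, STEAL voice 1 (pitch 66, oldest) -> assign | voices=[77 87 86]
Op 8: note_off(86): free voice 2 | voices=[77 87 -]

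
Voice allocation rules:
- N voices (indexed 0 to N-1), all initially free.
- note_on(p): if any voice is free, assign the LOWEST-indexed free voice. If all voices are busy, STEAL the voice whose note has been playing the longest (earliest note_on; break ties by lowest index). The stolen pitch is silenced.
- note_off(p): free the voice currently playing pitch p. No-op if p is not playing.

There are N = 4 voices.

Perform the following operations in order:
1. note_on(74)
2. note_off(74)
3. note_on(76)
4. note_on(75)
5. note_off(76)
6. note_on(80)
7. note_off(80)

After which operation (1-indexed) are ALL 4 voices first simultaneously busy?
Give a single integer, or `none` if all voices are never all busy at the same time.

Op 1: note_on(74): voice 0 is free -> assigned | voices=[74 - - -]
Op 2: note_off(74): free voice 0 | voices=[- - - -]
Op 3: note_on(76): voice 0 is free -> assigned | voices=[76 - - -]
Op 4: note_on(75): voice 1 is free -> assigned | voices=[76 75 - -]
Op 5: note_off(76): free voice 0 | voices=[- 75 - -]
Op 6: note_on(80): voice 0 is free -> assigned | voices=[80 75 - -]
Op 7: note_off(80): free voice 0 | voices=[- 75 - -]

Answer: none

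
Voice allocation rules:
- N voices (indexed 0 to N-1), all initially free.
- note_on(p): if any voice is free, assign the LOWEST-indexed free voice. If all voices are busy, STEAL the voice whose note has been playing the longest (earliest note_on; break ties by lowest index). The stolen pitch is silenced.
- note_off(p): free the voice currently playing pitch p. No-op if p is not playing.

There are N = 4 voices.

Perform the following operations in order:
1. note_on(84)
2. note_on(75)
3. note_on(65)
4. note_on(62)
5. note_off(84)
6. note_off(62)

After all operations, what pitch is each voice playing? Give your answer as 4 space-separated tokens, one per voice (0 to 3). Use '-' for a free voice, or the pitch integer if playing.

Op 1: note_on(84): voice 0 is free -> assigned | voices=[84 - - -]
Op 2: note_on(75): voice 1 is free -> assigned | voices=[84 75 - -]
Op 3: note_on(65): voice 2 is free -> assigned | voices=[84 75 65 -]
Op 4: note_on(62): voice 3 is free -> assigned | voices=[84 75 65 62]
Op 5: note_off(84): free voice 0 | voices=[- 75 65 62]
Op 6: note_off(62): free voice 3 | voices=[- 75 65 -]

Answer: - 75 65 -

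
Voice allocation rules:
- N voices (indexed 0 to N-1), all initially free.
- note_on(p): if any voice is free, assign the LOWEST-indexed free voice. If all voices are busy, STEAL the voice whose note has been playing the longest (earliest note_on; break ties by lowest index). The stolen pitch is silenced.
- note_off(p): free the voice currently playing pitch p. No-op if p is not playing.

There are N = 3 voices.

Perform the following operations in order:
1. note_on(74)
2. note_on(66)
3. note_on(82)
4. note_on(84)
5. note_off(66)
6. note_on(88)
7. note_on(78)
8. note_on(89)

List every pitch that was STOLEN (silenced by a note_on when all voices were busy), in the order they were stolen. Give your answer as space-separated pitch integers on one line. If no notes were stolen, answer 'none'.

Op 1: note_on(74): voice 0 is free -> assigned | voices=[74 - -]
Op 2: note_on(66): voice 1 is free -> assigned | voices=[74 66 -]
Op 3: note_on(82): voice 2 is free -> assigned | voices=[74 66 82]
Op 4: note_on(84): all voices busy, STEAL voice 0 (pitch 74, oldest) -> assign | voices=[84 66 82]
Op 5: note_off(66): free voice 1 | voices=[84 - 82]
Op 6: note_on(88): voice 1 is free -> assigned | voices=[84 88 82]
Op 7: note_on(78): all voices busy, STEAL voice 2 (pitch 82, oldest) -> assign | voices=[84 88 78]
Op 8: note_on(89): all voices busy, STEAL voice 0 (pitch 84, oldest) -> assign | voices=[89 88 78]

Answer: 74 82 84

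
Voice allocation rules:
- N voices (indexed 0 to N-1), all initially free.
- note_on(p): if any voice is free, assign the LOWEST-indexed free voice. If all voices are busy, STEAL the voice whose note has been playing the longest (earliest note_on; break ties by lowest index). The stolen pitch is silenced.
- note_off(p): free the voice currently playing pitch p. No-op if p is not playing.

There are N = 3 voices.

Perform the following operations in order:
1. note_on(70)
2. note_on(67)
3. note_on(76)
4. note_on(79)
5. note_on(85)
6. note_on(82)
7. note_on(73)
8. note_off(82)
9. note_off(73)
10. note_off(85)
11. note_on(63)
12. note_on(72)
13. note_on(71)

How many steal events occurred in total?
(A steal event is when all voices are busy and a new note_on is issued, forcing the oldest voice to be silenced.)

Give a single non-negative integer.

Op 1: note_on(70): voice 0 is free -> assigned | voices=[70 - -]
Op 2: note_on(67): voice 1 is free -> assigned | voices=[70 67 -]
Op 3: note_on(76): voice 2 is free -> assigned | voices=[70 67 76]
Op 4: note_on(79): all voices busy, STEAL voice 0 (pitch 70, oldest) -> assign | voices=[79 67 76]
Op 5: note_on(85): all voices busy, STEAL voice 1 (pitch 67, oldest) -> assign | voices=[79 85 76]
Op 6: note_on(82): all voices busy, STEAL voice 2 (pitch 76, oldest) -> assign | voices=[79 85 82]
Op 7: note_on(73): all voices busy, STEAL voice 0 (pitch 79, oldest) -> assign | voices=[73 85 82]
Op 8: note_off(82): free voice 2 | voices=[73 85 -]
Op 9: note_off(73): free voice 0 | voices=[- 85 -]
Op 10: note_off(85): free voice 1 | voices=[- - -]
Op 11: note_on(63): voice 0 is free -> assigned | voices=[63 - -]
Op 12: note_on(72): voice 1 is free -> assigned | voices=[63 72 -]
Op 13: note_on(71): voice 2 is free -> assigned | voices=[63 72 71]

Answer: 4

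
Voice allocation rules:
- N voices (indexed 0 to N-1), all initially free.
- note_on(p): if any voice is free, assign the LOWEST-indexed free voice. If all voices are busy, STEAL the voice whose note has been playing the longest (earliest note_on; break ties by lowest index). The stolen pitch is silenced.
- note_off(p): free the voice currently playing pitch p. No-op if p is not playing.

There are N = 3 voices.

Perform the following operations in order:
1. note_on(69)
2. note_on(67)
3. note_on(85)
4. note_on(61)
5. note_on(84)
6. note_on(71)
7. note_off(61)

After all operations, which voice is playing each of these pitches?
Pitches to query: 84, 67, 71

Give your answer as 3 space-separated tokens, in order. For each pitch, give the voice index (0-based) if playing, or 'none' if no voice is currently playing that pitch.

Answer: 1 none 2

Derivation:
Op 1: note_on(69): voice 0 is free -> assigned | voices=[69 - -]
Op 2: note_on(67): voice 1 is free -> assigned | voices=[69 67 -]
Op 3: note_on(85): voice 2 is free -> assigned | voices=[69 67 85]
Op 4: note_on(61): all voices busy, STEAL voice 0 (pitch 69, oldest) -> assign | voices=[61 67 85]
Op 5: note_on(84): all voices busy, STEAL voice 1 (pitch 67, oldest) -> assign | voices=[61 84 85]
Op 6: note_on(71): all voices busy, STEAL voice 2 (pitch 85, oldest) -> assign | voices=[61 84 71]
Op 7: note_off(61): free voice 0 | voices=[- 84 71]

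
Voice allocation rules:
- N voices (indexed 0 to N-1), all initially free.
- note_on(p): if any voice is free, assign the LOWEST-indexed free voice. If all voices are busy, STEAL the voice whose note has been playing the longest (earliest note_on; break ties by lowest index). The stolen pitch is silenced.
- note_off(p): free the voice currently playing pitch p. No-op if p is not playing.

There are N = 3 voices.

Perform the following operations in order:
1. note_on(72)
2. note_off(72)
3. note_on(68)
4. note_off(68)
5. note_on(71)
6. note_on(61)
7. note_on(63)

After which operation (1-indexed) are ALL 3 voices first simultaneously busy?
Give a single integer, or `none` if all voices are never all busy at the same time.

Answer: 7

Derivation:
Op 1: note_on(72): voice 0 is free -> assigned | voices=[72 - -]
Op 2: note_off(72): free voice 0 | voices=[- - -]
Op 3: note_on(68): voice 0 is free -> assigned | voices=[68 - -]
Op 4: note_off(68): free voice 0 | voices=[- - -]
Op 5: note_on(71): voice 0 is free -> assigned | voices=[71 - -]
Op 6: note_on(61): voice 1 is free -> assigned | voices=[71 61 -]
Op 7: note_on(63): voice 2 is free -> assigned | voices=[71 61 63]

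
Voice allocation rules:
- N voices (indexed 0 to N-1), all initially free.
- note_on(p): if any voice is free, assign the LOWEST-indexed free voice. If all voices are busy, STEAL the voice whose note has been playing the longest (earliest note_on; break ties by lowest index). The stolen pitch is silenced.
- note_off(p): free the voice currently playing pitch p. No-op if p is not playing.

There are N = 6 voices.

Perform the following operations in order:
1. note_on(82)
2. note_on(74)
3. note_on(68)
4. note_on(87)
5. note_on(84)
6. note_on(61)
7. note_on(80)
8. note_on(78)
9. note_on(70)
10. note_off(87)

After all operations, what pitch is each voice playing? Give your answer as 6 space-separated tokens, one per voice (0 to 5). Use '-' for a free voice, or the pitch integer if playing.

Op 1: note_on(82): voice 0 is free -> assigned | voices=[82 - - - - -]
Op 2: note_on(74): voice 1 is free -> assigned | voices=[82 74 - - - -]
Op 3: note_on(68): voice 2 is free -> assigned | voices=[82 74 68 - - -]
Op 4: note_on(87): voice 3 is free -> assigned | voices=[82 74 68 87 - -]
Op 5: note_on(84): voice 4 is free -> assigned | voices=[82 74 68 87 84 -]
Op 6: note_on(61): voice 5 is free -> assigned | voices=[82 74 68 87 84 61]
Op 7: note_on(80): all voices busy, STEAL voice 0 (pitch 82, oldest) -> assign | voices=[80 74 68 87 84 61]
Op 8: note_on(78): all voices busy, STEAL voice 1 (pitch 74, oldest) -> assign | voices=[80 78 68 87 84 61]
Op 9: note_on(70): all voices busy, STEAL voice 2 (pitch 68, oldest) -> assign | voices=[80 78 70 87 84 61]
Op 10: note_off(87): free voice 3 | voices=[80 78 70 - 84 61]

Answer: 80 78 70 - 84 61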